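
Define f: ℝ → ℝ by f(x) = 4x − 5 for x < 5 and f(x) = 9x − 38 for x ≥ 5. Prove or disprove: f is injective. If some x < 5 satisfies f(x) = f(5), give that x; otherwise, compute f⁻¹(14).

Both pieces are strictly increasing (slopes 4 and 9), so each is injective on its own interval.
The left piece maps (−∞, 5) onto (−∞, 15); the right piece maps [5, ∞) onto [7, ∞).
These images overlap. In particular f(5) = 7 (right piece), and solving 4x − 5 = 7 on the left piece gives x = 3 < 5.
So f(3) = f(5) with 3 ≠ 5, and f is not injective. This x = 3 is the requested value below 5.

3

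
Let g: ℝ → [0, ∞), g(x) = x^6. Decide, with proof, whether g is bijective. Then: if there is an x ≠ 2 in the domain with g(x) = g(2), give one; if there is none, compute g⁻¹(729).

-2

g(2) = 64 = (−2)^6 = g(−2) (since 6 is even), with 2 ≠ −2. So g is not injective, hence not bijective.
For the follow-up, such an x exists: taking x = −2 ∈ ℝ gives g(−2) = 64 = g(2) with −2 ≠ 2.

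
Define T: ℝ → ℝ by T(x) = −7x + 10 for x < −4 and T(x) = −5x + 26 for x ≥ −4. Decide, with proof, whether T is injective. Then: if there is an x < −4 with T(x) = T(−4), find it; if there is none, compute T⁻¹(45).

Both pieces are strictly decreasing (slopes −7 and −5), so each is injective on its own interval.
The left piece maps (−∞, −4) onto (38, ∞); the right piece maps [−4, ∞) onto (−∞, 46].
These images overlap. In particular T(−4) = 46 (right piece), and solving −7x + 10 = 46 on the left piece gives x = −36/7 < −4.
So T(−36/7) = T(−4) with −36/7 ≠ −4, and T is not injective. This x = −36/7 is the requested value below −4.

-36/7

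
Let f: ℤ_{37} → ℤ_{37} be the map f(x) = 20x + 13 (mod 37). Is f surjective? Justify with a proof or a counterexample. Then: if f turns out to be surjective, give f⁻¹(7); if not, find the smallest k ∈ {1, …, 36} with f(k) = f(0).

Recall that f is surjective if every y in the codomain equals f(x) for some x in the domain.
Since gcd(20, 37) = 1, 20 is invertible modulo 37. Euclid's algorithm: 37 = 1·20 + 17, 20 = 1·17 + 3, 17 = 5·3 + 2, 3 = 1·2 + 1; back-substituting gives 1 = 13·20 − 7·37, so 20⁻¹ ≡ 13 (mod 37).
For any y ∈ ℤ_{37}, x = 13(y − 13) mod 37 satisfies f(x) = 20·13(y − 13) + 13 ≡ y (since 20·13 ≡ 1 mod 37). So every y has a preimage.
Therefore f is surjective.
Since f is surjective, we find f⁻¹(7): we need 20x ≡ 7 − 13 ≡ 31 (mod 37). Using 20⁻¹ = 13: x ≡ 13·31 = 403 = 10·37 + 33, so x = 33.
Check: f(33) = 20·33 + 13 = 673 = 18·37 + 7 ≡ 7 (mod 37).

33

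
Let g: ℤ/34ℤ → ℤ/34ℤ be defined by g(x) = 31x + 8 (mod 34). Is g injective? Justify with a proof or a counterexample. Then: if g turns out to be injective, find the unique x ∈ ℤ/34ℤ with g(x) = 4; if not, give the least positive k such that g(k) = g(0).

24

If g(a) = g(b), then 31a ≡ 31b (mod 34). Because gcd(31, 34) = 1, we may cancel 31 to get a ≡ b (mod 34).
Therefore g is injective.
We now compute 31⁻¹ mod 34 explicitly. Euclid's algorithm: 34 = 1·31 + 3, 31 = 10·3 + 1; back-substituting gives 1 = 11·31 − 10·34, so 31⁻¹ ≡ 11 (mod 34).
Since g is injective, we compute g⁻¹(4): solve 31x + 8 ≡ 4 (mod 34), i.e. 31x ≡ 30 (mod 34).
Multiplying by 31⁻¹ = 11 gives x ≡ 11·30 = 330 = 9·34 + 24 ≡ 24 (mod 34).
Check: g(24) = 31·24 + 8 = 752 = 22·34 + 4 ≡ 4 (mod 34).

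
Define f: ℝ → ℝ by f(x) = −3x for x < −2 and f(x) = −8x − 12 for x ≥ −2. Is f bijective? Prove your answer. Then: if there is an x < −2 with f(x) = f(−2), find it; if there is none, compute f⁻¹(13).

-13/3

Both pieces are strictly decreasing (slopes −3 and −8), so each is injective on its own interval.
The left piece maps (−∞, −2) onto (6, ∞); the right piece maps [−2, ∞) onto (−∞, 4].
The images leave a gap (6 has no preimage), so f is not surjective, hence not bijective.
Because the two images are disjoint, no x < −2 has f(x) = f(−2), so we compute f⁻¹(13): 13 lies in (6, ∞), so solve −3x = 13: x = (13 − 0)/(−3) = −13/3.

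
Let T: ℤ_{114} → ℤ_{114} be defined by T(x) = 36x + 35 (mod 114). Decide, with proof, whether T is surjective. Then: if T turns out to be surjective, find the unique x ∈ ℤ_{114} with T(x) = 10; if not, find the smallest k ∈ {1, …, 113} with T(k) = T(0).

Since gcd(36, 114) = 6, we have 36x ≡ 0 (mod 6) for all x, so T(x) ≡ 5 (mod 6).
But 0 ≢ 5 (mod 6), so 0 ∈ ℤ_{114} has no preimage. So T is not surjective.
Since T is not surjective, we find the least positive k with T(k) = T(0): this means 36k ≡ 0 (mod 114), i.e. 114 ∣ 36k. Since gcd(36, 114) = 6, dividing through by 6 this holds exactly when 19 ∣ 6k, and as gcd(6, 19) = 1, exactly when 19 ∣ k.
The smallest positive such k is 19.

19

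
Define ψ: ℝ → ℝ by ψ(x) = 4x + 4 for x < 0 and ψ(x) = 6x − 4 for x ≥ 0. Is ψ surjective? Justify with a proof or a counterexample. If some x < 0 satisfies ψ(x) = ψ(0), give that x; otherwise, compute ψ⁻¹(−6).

-2

Both pieces are strictly increasing (slopes 4 and 6), so each is injective on its own interval.
The left piece maps (−∞, 0) onto (−∞, 4); the right piece maps [0, ∞) onto [−4, ∞).
The union (−∞, 4) ∪ [−4, ∞) covers ℝ, so ψ is surjective.
For the follow-up: the images overlap, so an x < 0 with ψ(x) = ψ(0) exists. ψ(0) = −4; solving 4x + 4 = −4 for x < 0 gives x = (−4 − 4)/4 = −2.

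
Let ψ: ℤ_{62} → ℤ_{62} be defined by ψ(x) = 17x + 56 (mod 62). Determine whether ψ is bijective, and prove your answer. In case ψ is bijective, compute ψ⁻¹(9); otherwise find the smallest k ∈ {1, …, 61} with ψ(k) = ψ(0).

41

By definition, injectivity means: for all x_1, x_2 in the domain, ψ(x_1) = ψ(x_2) implies x_1 = x_2.
If ψ(x_1) = ψ(x_2), then 17x_1 ≡ 17x_2 (mod 62). Because gcd(17, 62) = 1, we may cancel 17 to get x_1 ≡ x_2 (mod 62).
We now compute 17⁻¹ mod 62 explicitly. Euclid's algorithm: 62 = 3·17 + 11, 17 = 1·11 + 6, 11 = 1·6 + 5, 6 = 1·5 + 1; back-substituting gives 1 = 11·17 − 3·62, so 17⁻¹ ≡ 11 (mod 62).
Then y ↦ 11(y − 56) is a two-sided inverse to ψ, so every y ∈ ℤ_{62} has a preimage.
So ψ is bijective.
Since ψ is bijective, we compute ψ⁻¹(9): solve 17x + 56 ≡ 9 (mod 62), i.e. 17x ≡ 15 (mod 62).
Multiplying by 17⁻¹ = 11 gives x ≡ 11·15 = 165 = 2·62 + 41 ≡ 41 (mod 62).
Check: ψ(41) = 17·41 + 56 = 753 = 12·62 + 9 ≡ 9 (mod 62).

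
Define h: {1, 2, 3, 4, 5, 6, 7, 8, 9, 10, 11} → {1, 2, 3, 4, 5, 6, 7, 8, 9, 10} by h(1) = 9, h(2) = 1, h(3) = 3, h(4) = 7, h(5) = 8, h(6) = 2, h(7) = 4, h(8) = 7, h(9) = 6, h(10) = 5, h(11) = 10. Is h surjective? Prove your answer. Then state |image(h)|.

Every element of the codomain has a preimage: 1 = h(2), 2 = h(6), 3 = h(3), 4 = h(7), 5 = h(10), 6 = h(9), 7 = h(4), 8 = h(5), 9 = h(1), 10 = h(11).
Therefore h is surjective.
The image of h is {1, 2, 3, 4, 5, 6, 7, 8, 9, 10}, which has 10 elements.

10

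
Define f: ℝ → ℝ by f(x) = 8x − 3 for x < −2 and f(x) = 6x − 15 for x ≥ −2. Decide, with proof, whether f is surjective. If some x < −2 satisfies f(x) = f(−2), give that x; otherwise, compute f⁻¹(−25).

Both pieces are strictly increasing (slopes 8 and 6), so each is injective on its own interval.
The left piece maps (−∞, −2) onto (−∞, −19); the right piece maps [−2, ∞) onto [−27, ∞).
The union (−∞, −19) ∪ [−27, ∞) covers ℝ, so f is surjective.
For the follow-up: the images overlap, so an x < −2 with f(x) = f(−2) exists. f(−2) = −27; solving 8x − 3 = −27 for x < −2 gives x = (−27 + 3)/8 = −3.

-3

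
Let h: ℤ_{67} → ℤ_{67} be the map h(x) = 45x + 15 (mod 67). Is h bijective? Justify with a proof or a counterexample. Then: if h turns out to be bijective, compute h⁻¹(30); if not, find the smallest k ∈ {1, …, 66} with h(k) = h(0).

If h(s) = h(t), then 45s ≡ 45t (mod 67). Because gcd(45, 67) = 1, we may cancel 45 to get s ≡ t (mod 67).
We now compute 45⁻¹ mod 67 explicitly. Euclid's algorithm: 67 = 1·45 + 22, 45 = 2·22 + 1; back-substituting gives 1 = 3·45 − 2·67, so 45⁻¹ ≡ 3 (mod 67).
Then y ↦ 3(y − 15) is a two-sided inverse to h, so every y ∈ ℤ_{67} has a preimage.
Thus h is bijective.
Since h is bijective, we find h⁻¹(30): we need 45x ≡ 30 − 15 ≡ 15 (mod 67). Using 45⁻¹ = 3: x ≡ 3·15 = 45, so x = 45.
Check: h(45) = 45·45 + 15 = 2040 = 30·67 + 30 ≡ 30 (mod 67).

45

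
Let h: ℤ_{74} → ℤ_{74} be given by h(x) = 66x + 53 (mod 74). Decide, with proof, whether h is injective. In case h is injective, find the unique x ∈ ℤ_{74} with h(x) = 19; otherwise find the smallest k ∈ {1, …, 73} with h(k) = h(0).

We have gcd(66, 74) = 2 > 1. Taking x_1 = 0 and x_2 = 37: h(0) = 53 and h(37) = 66·37 + 53 = 2495 ≡ 53 (mod 74).
So h(0) = h(37) while 0 ≠ 37, thus h is not injective.
Since h is not injective, we find the least positive k with h(k) = h(0): this means 66k ≡ 0 (mod 74), i.e. 74 ∣ 66k. Since gcd(66, 74) = 2, dividing through by 2 this holds exactly when 37 ∣ 33k, and as gcd(33, 37) = 1, exactly when 37 ∣ k.
The smallest positive such k is 37.

37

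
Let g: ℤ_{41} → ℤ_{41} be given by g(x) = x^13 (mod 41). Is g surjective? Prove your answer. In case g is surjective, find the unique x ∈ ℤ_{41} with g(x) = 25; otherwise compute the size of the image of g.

31

Since 41 is prime, the nonzero elements of ℤ_{41} form a cyclic group of order 40.
As gcd(13, 40) = 1, raising to the 13th power is a bijection on this group: if s^13 ≡ t^13 then (st^{−1})^13 = 1, and the only element of order dividing gcd(13, 40) = 1 is 1, so s = t.
With g(0) = 0 this makes g injective on all of ℤ_{41}, hence bijective (finite equal-size domain and codomain). In particular g is surjective.
Since g is surjective, we find the preimage of 25. The inverse of x ↦ x^13 on (ℤ_{41})^× is x ↦ x^37, because 13·37 = 481 = 12·40 + 1 ≡ 1 (mod 40) and x^{40} = 1 for x ≠ 0 (Fermat). So g⁻¹(25) = 25^37 mod 41.
Repeated squaring mod 41: 25^1 ≡ 25, 25^2 ≡ 25² = 625 ≡ 10, 25^4 ≡ 10² = 100 ≡ 18, 25^8 ≡ 18² = 324 ≡ 37, 25^16 ≡ 37² = 1369 ≡ 16, 25^32 ≡ 16² = 256 ≡ 10. Since 37 = 32 + 4 + 1, 25^37 ≡ 10·18·25: 10·18 = 180 ≡ 16, then 16·25 = 400 ≡ 31. So 25^37 ≡ 31 (mod 41).
Hence g⁻¹(25) = 31.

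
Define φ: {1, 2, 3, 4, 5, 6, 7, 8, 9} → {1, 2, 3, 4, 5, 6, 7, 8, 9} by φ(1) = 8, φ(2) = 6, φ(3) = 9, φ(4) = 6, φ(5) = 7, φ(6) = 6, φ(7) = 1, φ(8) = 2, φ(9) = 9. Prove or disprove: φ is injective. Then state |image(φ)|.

6

φ(2) = 6 = φ(4) with 2 ≠ 4, so φ is not injective.
The image of φ is {1, 2, 6, 7, 8, 9}, which has 6 elements.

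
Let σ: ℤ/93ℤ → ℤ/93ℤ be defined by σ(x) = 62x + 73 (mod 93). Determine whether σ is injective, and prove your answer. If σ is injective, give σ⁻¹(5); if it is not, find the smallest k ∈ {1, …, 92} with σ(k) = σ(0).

3

We have gcd(62, 93) = 31 > 1. Taking x_1 = 0 and x_2 = 3: σ(0) = 73 and σ(3) = 62·3 + 73 = 259 ≡ 73 (mod 93).
So σ(0) = σ(3) while 0 ≠ 3, therefore σ is not injective.
Since σ is not injective, we find the least positive k with σ(k) = σ(0): this means 62k ≡ 0 (mod 93), i.e. 93 ∣ 62k. Since gcd(62, 93) = 31, dividing through by 31 this holds exactly when 3 ∣ 2k, and as gcd(2, 3) = 1, exactly when 3 ∣ k.
The smallest positive such k is 3.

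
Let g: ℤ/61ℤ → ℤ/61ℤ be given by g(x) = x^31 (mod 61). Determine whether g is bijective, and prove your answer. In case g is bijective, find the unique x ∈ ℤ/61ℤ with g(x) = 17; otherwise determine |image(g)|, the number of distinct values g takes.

Since 61 is prime, the nonzero elements of ℤ/61ℤ form a cyclic group of order 60.
As gcd(31, 60) = 1, raising to the 31st power is a bijection on this group: if u^31 ≡ v^31 then (uv^{−1})^31 = 1, and the only element of order dividing gcd(31, 60) = 1 is 1, so u = v.
With g(0) = 0 this makes g injective on all of ℤ/61ℤ, hence bijective (finite equal-size domain and codomain). In particular g is bijective.
Since g is bijective, we find the preimage of 17. The inverse of x ↦ x^31 on (ℤ/61ℤ)^× is x ↦ x^31, because 31·31 = 961 = 16·60 + 1 ≡ 1 (mod 60) and x^{60} = 1 for x ≠ 0 (Fermat). So g⁻¹(17) = 17^31 mod 61.
Repeated squaring mod 61: 17^1 ≡ 17, 17^2 ≡ 17² = 289 ≡ 45, 17^4 ≡ 45² = 2025 ≡ 12, 17^8 ≡ 12² = 144 ≡ 22, 17^16 ≡ 22² = 484 ≡ 57. Since 31 = 16 + 8 + 4 + 2 + 1, 17^31 ≡ 57·22·12·45·17: 57·22 = 1254 ≡ 34, then 34·12 = 408 ≡ 42, then 42·45 = 1890 ≡ 60, then 60·17 = 1020 ≡ 44. So 17^31 ≡ 44 (mod 61).
Hence g⁻¹(17) = 44.

44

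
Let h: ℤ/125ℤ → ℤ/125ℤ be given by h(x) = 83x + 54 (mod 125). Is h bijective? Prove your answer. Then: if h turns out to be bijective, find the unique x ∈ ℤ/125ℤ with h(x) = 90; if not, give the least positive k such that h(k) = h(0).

17

Suppose h(a) = h(b) in ℤ/125ℤ. Then 83a + 54 ≡ 83b + 54 (mod 125), so 83(a − b) ≡ 0 (mod 125).
Since gcd(83, 125) = 1, 83 is invertible modulo 125, thus a − b ≡ 0 (mod 125), i.e. a = b.
We now compute 83⁻¹ mod 125 explicitly. Euclid's algorithm: 125 = 1·83 + 42, 83 = 1·42 + 41, 42 = 1·41 + 1; back-substituting gives 1 = 122·83 − 81·125, so 83⁻¹ ≡ 122 (mod 125).
Then y ↦ 122(y − 54) is a two-sided inverse to h, so every y ∈ ℤ/125ℤ has a preimage.
Hence h is bijective.
Since h is bijective, we compute h⁻¹(90): solve 83x + 54 ≡ 90 (mod 125), i.e. 83x ≡ 36 (mod 125).
Multiplying by 83⁻¹ = 122 gives x ≡ 122·36 = 4392 = 35·125 + 17 ≡ 17 (mod 125).
Check: h(17) = 83·17 + 54 = 1465 = 11·125 + 90 ≡ 90 (mod 125).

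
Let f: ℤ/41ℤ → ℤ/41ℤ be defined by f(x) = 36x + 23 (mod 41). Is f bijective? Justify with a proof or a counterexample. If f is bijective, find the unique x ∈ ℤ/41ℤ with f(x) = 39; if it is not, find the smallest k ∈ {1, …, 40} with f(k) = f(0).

5

Suppose f(s) = f(t) in ℤ/41ℤ. Then 36s + 23 ≡ 36t + 23 (mod 41), therefore 36(s − t) ≡ 0 (mod 41).
Since gcd(36, 41) = 1, 36 is invertible modulo 41, hence s − t ≡ 0 (mod 41), i.e. s = t.
We now compute 36⁻¹ mod 41 explicitly. Euclid's algorithm: 41 = 1·36 + 5, 36 = 7·5 + 1; back-substituting gives 1 = 8·36 − 7·41, so 36⁻¹ ≡ 8 (mod 41).
For any y ∈ ℤ/41ℤ, x = 8(y − 23) mod 41 satisfies f(x) = 36·8(y − 23) + 23 ≡ y (since 36·8 ≡ 1 mod 41). So every y has a preimage.
Hence f is bijective.
Since f is bijective, we find f⁻¹(39): we need 36x ≡ 39 − 23 ≡ 16 (mod 41). Using 36⁻¹ = 8: x ≡ 8·16 = 128 = 3·41 + 5, so x = 5.
Check: f(5) = 36·5 + 23 = 203 = 4·41 + 39 ≡ 39 (mod 41).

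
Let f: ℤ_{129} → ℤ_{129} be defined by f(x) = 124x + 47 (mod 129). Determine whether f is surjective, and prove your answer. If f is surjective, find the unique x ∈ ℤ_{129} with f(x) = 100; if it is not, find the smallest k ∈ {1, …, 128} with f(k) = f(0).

Recall: surjectivity means every element of the codomain has a preimage under f.
Since gcd(124, 129) = 1, 124 is invertible modulo 129. Euclid's algorithm: 129 = 1·124 + 5, 124 = 24·5 + 4, 5 = 1·4 + 1; back-substituting gives 1 = 103·124 − 99·129, so 124⁻¹ ≡ 103 (mod 129).
For any y ∈ ℤ_{129}, x = 103(y − 47) mod 129 satisfies f(x) = 124·103(y − 47) + 47 ≡ y (since 124·103 ≡ 1 mod 129). So every y has a preimage.
So f is surjective.
Since f is surjective, we find f⁻¹(100): we need 124x ≡ 100 − 47 ≡ 53 (mod 129). Using 124⁻¹ = 103: x ≡ 103·53 = 5459 = 42·129 + 41, so x = 41.
Check: f(41) = 124·41 + 47 = 5131 = 39·129 + 100 ≡ 100 (mod 129).

41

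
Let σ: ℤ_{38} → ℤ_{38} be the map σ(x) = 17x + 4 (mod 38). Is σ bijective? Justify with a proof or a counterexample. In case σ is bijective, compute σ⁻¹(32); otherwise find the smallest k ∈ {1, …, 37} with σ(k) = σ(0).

24

If σ(x_1) = σ(x_2), then 17x_1 ≡ 17x_2 (mod 38). Because gcd(17, 38) = 1, we may cancel 17 to get x_1 ≡ x_2 (mod 38).
We now compute 17⁻¹ mod 38 explicitly. Euclid's algorithm: 38 = 2·17 + 4, 17 = 4·4 + 1; back-substituting gives 1 = 9·17 − 4·38, so 17⁻¹ ≡ 9 (mod 38).
Then y ↦ 9(y − 4) is a two-sided inverse to σ, so every y ∈ ℤ_{38} has a preimage.
Therefore σ is bijective.
Since σ is bijective, we find σ⁻¹(32): we need 17x ≡ 32 − 4 ≡ 28 (mod 38). Using 17⁻¹ = 9: x ≡ 9·28 = 252 = 6·38 + 24, so x = 24.
Check: σ(24) = 17·24 + 4 = 412 = 10·38 + 32 ≡ 32 (mod 38).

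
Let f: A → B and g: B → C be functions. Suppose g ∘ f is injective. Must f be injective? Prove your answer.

injective

Suppose f(s) = f(t). Applying g: (g ∘ f)(s) = (g ∘ f)(t). Since g ∘ f is injective, s = t. Thus f is injective.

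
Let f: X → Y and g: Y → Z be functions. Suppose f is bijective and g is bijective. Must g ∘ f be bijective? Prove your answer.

Injectivity: if g(f(u)) = g(f(v)) then f(u) = f(v) (g injective) so u = v (f injective).
Surjectivity: for c ∈ Z pick b with g(b) = c, then a with f(a) = b; then (g ∘ f)(a) = c.
So g ∘ f is bijective.

bijective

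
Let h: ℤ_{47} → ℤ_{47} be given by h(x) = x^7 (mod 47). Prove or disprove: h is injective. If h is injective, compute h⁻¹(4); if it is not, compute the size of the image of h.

6

Since 47 is prime, the nonzero elements of ℤ_{47} form a cyclic group of order 46.
As gcd(7, 46) = 1, raising to the 7th power is a bijection on this group: if u^7 ≡ v^7 then (uv^{−1})^7 = 1, and the only element of order dividing gcd(7, 46) = 1 is 1, so u = v.
With h(0) = 0 this makes h injective on all of ℤ_{47}, hence bijective (finite equal-size domain and codomain). In particular h is injective.
Since h is injective, we find the preimage of 4. The inverse of x ↦ x^7 on (ℤ_{47})^× is x ↦ x^33, because 7·33 = 231 = 5·46 + 1 ≡ 1 (mod 46) and x^{46} = 1 for x ≠ 0 (Fermat). So h⁻¹(4) = 4^33 mod 47.
Repeated squaring mod 47: 4^1 ≡ 4, 4^2 ≡ 4² = 16, 4^4 ≡ 16² = 256 ≡ 21, 4^8 ≡ 21² = 441 ≡ 18, 4^16 ≡ 18² = 324 ≡ 42, 4^32 ≡ 42² = 1764 ≡ 25. Since 33 = 32 + 1, 4^33 ≡ 25·4: 25·4 = 100 ≡ 6. So 4^33 ≡ 6 (mod 47).
Hence h⁻¹(4) = 6.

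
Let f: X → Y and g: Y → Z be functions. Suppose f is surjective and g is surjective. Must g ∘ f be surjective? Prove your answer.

surjective

Let c ∈ Z. Since g is surjective, there is b ∈ Y with g(b) = c. Since f is surjective, there is a ∈ X with f(a) = b.
Then (g ∘ f)(a) = g(b) = c. Thus g ∘ f is surjective.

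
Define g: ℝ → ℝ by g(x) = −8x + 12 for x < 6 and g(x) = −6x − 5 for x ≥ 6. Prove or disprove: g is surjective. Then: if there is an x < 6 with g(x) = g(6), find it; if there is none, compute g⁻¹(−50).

Both pieces are strictly decreasing (slopes −8 and −6), so each is injective on its own interval.
The left piece maps (−∞, 6) onto (−36, ∞); the right piece maps [6, ∞) onto (−∞, −41].
The union (−36, ∞) ∪ (−∞, −41] omits the interval between −36 and −41; in particular −36 has no preimage. So g is not surjective.
Because the two images are disjoint, no x < 6 has g(x) = g(6), so we compute g⁻¹(−50): −50 lies in (−∞, −41], so solve −6x − 5 = −50: x = (−50 + 5)/(−6) = 15/2.

15/2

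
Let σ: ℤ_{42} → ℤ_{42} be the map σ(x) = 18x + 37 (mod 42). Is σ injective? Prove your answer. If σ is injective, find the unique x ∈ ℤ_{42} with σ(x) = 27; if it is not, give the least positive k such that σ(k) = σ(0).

7

We have gcd(18, 42) = 6 > 1. Taking x_1 = 0 and x_2 = 7: σ(0) = 37 and σ(7) = 18·7 + 37 = 163 ≡ 37 (mod 42).
So σ(0) = σ(7) while 0 ≠ 7, therefore σ is not injective.
Since σ is not injective, we find the least positive k with σ(k) = σ(0): this means 18k ≡ 0 (mod 42), i.e. 42 ∣ 18k. Since gcd(18, 42) = 6, dividing through by 6 this holds exactly when 7 ∣ 3k, and as gcd(3, 7) = 1, exactly when 7 ∣ k.
The smallest positive such k is 7.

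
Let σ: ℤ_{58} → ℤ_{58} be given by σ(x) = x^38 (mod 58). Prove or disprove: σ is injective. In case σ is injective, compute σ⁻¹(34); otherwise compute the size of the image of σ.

σ(28): Repeated squaring mod 58: 28^1 ≡ 28, 28^2 ≡ 28² = 784 ≡ 30, 28^4 ≡ 30² = 900 ≡ 30, 28^8 ≡ 30² = 900 ≡ 30, 28^16 ≡ 30² = 900 ≡ 30, 28^32 ≡ 30² = 900 ≡ 30. Since 38 = 32 + 4 + 2, 28^38 ≡ 30·30·30: 30·30 = 900 ≡ 30, then 30·30 = 900 ≡ 30. So 28^38 ≡ 30 (mod 58).
σ(30): Repeated squaring mod 58: 30^1 ≡ 30, 30^2 ≡ 30² = 900 ≡ 30, 30^4 ≡ 30² = 900 ≡ 30, 30^8 ≡ 30² = 900 ≡ 30, 30^16 ≡ 30² = 900 ≡ 30, 30^32 ≡ 30² = 900 ≡ 30. Since 38 = 32 + 4 + 2, 30^38 ≡ 30·30·30: 30·30 = 900 ≡ 30, then 30·30 = 900 ≡ 30. So 30^38 ≡ 30 (mod 58).
So σ(28) = σ(30) = 30 while 28 ≠ 30, thus σ is not injective.
Since σ is not injective, we determine |image(σ)|. Computing x^38 mod 58 for each x (by repeated squaring, reducing mod 58 at every step), the values σ(0), σ(1), …, σ(57) are: 0, 1, 38, 5, 52, 49, 16, 53, 4, 25, 6, 51, 28, 7, 42, 13, 36, 57, 22, 35, 54, 33, 24, 45, 20, 23, 34, 9, 30, 29, 30, 9, 34, 23, 20, 45, 24, 33, 54, 35, 22, 57, 36, 13, 42, 7, 28, 51, 6, 25, 4, 53, 16, 49, 52, 5, 38, 1.
The distinct values are {0, 1, 4, 5, 6, 7, 9, 13, 16, 20, 22, 23, 24, 25, 28, 29, 30, 33, 34, 35, 36, 38, 42, 45, 49, 51, 52, 53, 54, 57}; there are 30 of them.

30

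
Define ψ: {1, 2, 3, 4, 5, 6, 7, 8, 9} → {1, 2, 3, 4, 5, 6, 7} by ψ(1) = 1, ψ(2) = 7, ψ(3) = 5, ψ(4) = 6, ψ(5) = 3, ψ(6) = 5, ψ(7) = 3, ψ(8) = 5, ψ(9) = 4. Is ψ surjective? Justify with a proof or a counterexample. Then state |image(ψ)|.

No element maps to 2, so ψ is not surjective.
The image of ψ is {1, 3, 4, 5, 6, 7}, which has 6 elements.

6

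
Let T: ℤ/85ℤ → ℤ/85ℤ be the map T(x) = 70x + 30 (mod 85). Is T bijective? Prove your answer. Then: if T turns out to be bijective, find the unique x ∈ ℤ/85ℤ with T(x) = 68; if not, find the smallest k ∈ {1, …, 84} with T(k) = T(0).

17

Recall: injectivity means: for all x_1, x_2 in the domain, T(x_1) = T(x_2) implies x_1 = x_2.
We have gcd(70, 85) = 5 > 1. Taking x_1 = 0 and x_2 = 17: T(0) = 30 and T(17) = 70·17 + 30 = 1220 ≡ 30 (mod 85).
So T(0) = T(17) while 0 ≠ 17, therefore T is not injective, hence not bijective.
Since T is not bijective, we find the least positive k with T(k) = T(0): this means 70k ≡ 0 (mod 85), i.e. 85 ∣ 70k. Since gcd(70, 85) = 5, dividing through by 5 this holds exactly when 17 ∣ 14k, and as gcd(14, 17) = 1, exactly when 17 ∣ k.
The smallest positive such k is 17.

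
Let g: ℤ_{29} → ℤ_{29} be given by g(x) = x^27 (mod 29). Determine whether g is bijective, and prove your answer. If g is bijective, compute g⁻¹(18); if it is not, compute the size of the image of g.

21

Since 29 is prime, the nonzero elements of ℤ_{29} form a cyclic group of order 28.
As gcd(27, 28) = 1, raising to the 27th power is a bijection on this group: if a^27 ≡ b^27 then (ab^{−1})^27 = 1, and the only element of order dividing gcd(27, 28) = 1 is 1, so a = b.
With g(0) = 0 this makes g injective on all of ℤ_{29}, hence bijective (finite equal-size domain and codomain). In particular g is bijective.
Since g is bijective, we find the preimage of 18. The inverse of x ↦ x^27 on (ℤ_{29})^× is x ↦ x^27, because 27·27 = 729 = 26·28 + 1 ≡ 1 (mod 28) and x^{28} = 1 for x ≠ 0 (Fermat). So g⁻¹(18) = 18^27 mod 29.
Repeated squaring mod 29: 18^1 ≡ 18, 18^2 ≡ 18² = 324 ≡ 5, 18^4 ≡ 5² = 25, 18^8 ≡ 25² = 625 ≡ 16, 18^16 ≡ 16² = 256 ≡ 24. Since 27 = 16 + 8 + 2 + 1, 18^27 ≡ 24·16·5·18: 24·16 = 384 ≡ 7, then 7·5 = 35 ≡ 6, then 6·18 = 108 ≡ 21. So 18^27 ≡ 21 (mod 29).
Hence g⁻¹(18) = 21.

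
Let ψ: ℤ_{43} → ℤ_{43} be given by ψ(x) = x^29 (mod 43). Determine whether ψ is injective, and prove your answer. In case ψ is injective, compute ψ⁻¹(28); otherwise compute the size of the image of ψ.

Since 43 is prime, the nonzero elements of ℤ_{43} form a cyclic group of order 42.
As gcd(29, 42) = 1, raising to the 29th power is a bijection on this group: if s^29 ≡ t^29 then (st^{−1})^29 = 1, and the only element of order dividing gcd(29, 42) = 1 is 1, so s = t.
With ψ(0) = 0 this makes ψ injective on all of ℤ_{43}, hence bijective (finite equal-size domain and codomain). In particular ψ is injective.
Since ψ is injective, we find the preimage of 28. The inverse of x ↦ x^29 on (ℤ_{43})^× is x ↦ x^29, because 29·29 = 841 = 20·42 + 1 ≡ 1 (mod 42) and x^{42} = 1 for x ≠ 0 (Fermat). So ψ⁻¹(28) = 28^29 mod 43.
Repeated squaring mod 43: 28^1 ≡ 28, 28^2 ≡ 28² = 784 ≡ 10, 28^4 ≡ 10² = 100 ≡ 14, 28^8 ≡ 14² = 196 ≡ 24, 28^16 ≡ 24² = 576 ≡ 17. Since 29 = 16 + 8 + 4 + 1, 28^29 ≡ 17·24·14·28: 17·24 = 408 ≡ 21, then 21·14 = 294 ≡ 36, then 36·28 = 1008 ≡ 19. So 28^29 ≡ 19 (mod 43).
Hence ψ⁻¹(28) = 19.

19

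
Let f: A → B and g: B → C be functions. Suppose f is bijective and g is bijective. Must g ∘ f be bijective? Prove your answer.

Injectivity: if g(f(u)) = g(f(v)) then f(u) = f(v) (g injective) so u = v (f injective).
Surjectivity: for c ∈ C pick b with g(b) = c, then a with f(a) = b; then (g ∘ f)(a) = c.
So g ∘ f is bijective.

bijective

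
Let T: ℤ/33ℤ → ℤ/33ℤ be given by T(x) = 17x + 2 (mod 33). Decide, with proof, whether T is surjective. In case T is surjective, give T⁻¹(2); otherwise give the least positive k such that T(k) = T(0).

0

Since gcd(17, 33) = 1, 17 is invertible modulo 33. Euclid's algorithm: 33 = 1·17 + 16, 17 = 1·16 + 1; back-substituting gives 1 = 2·17 − 1·33, so 17⁻¹ ≡ 2 (mod 33).
Then y ↦ 2(y − 2) is a two-sided inverse to T, so every y ∈ ℤ/33ℤ has a preimage.
Therefore T is surjective.
Since T is surjective, we compute T⁻¹(2): solve 17x + 2 ≡ 2 (mod 33), i.e. 17x ≡ 0 (mod 33).
Multiplying by 17⁻¹ = 2 gives x ≡ 2·0 = 0 ≡ 0 (mod 33).
Check: T(0) = 17·0 + 2 = 2 ≡ 2 (mod 33).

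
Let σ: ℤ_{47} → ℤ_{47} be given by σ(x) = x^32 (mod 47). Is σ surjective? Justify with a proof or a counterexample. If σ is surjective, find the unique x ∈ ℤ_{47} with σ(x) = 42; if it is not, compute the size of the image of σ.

24

σ(23): Repeated squaring mod 47: 23^1 ≡ 23, 23^2 ≡ 23² = 529 ≡ 12, 23^4 ≡ 12² = 144 ≡ 3, 23^8 ≡ 3² = 9, 23^16 ≡ 9² = 81 ≡ 34, 23^32 ≡ 34² = 1156 ≡ 28. So 23^32 ≡ 28 (mod 47).
σ(24): Repeated squaring mod 47: 24^1 ≡ 24, 24^2 ≡ 24² = 576 ≡ 12, 24^4 ≡ 12² = 144 ≡ 3, 24^8 ≡ 3² = 9, 24^16 ≡ 9² = 81 ≡ 34, 24^32 ≡ 34² = 1156 ≡ 28. So 24^32 ≡ 28 (mod 47).
So σ(23) = σ(24) = 28 while 23 ≠ 24, thus σ is not injective.
A non-injective map from the 47-element set ℤ_{47} to itself takes at most 46 distinct values, so it cannot be surjective. Hence σ is not surjective.
Since σ is not surjective, we determine |image(σ)|. Computing x^32 mod 47 for each x (by repeated squaring, reducing mod 47 at every step), the values σ(0), σ(1), …, σ(46) are: 0, 1, 42, 37, 25, 7, 3, 18, 16, 6, 12, 9, 32, 36, 4, 24, 14, 21, 17, 27, 34, 8, 2, 28, 28, 2, 8, 34, 27, 17, 21, 14, 24, 4, 36, 32, 9, 12, 6, 16, 18, 3, 7, 25, 37, 42, 1.
The distinct values are {0, 1, 2, 3, 4, 6, 7, 8, 9, 12, 14, 16, 17, 18, 21, 24, 25, 27, 28, 32, 34, 36, 37, 42}; there are 24 of them.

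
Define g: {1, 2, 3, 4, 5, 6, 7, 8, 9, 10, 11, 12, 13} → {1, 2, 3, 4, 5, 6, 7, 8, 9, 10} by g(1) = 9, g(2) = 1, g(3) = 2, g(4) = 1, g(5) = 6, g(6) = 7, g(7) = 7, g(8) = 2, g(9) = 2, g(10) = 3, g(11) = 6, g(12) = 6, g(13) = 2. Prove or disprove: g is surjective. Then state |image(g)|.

6

No element maps to 4, so g is not surjective.
The image of g is {1, 2, 3, 6, 7, 9}, which has 6 elements.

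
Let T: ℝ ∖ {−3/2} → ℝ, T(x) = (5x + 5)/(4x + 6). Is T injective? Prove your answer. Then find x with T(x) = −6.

-41/29

Suppose T(x_1) = T(x_2). Cross-multiplying: (5x_1 + 5)(4x_2 + 6) = (5x_2 + 5)(4x_1 + 6).
Expanding both sides and cancelling the symmetric terms leaves 10·(x_1 − x_2) = 0. Since 10 ≠ 0, x_1 = x_2. So T is injective.
Solving T(x) = −6: cross-multiplying gives 5x + 5 = −6(4x + 6), which rearranges to 29x = −41, so x = −41/29.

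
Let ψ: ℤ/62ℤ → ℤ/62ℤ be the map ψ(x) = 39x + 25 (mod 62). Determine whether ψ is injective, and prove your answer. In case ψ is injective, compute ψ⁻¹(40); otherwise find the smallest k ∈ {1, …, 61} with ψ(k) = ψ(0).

By definition, injectivity means: for all s, t in the domain, ψ(s) = ψ(t) implies s = t.
Suppose ψ(s) = ψ(t) in ℤ/62ℤ. Then 39s + 25 ≡ 39t + 25 (mod 62), so 39(s − t) ≡ 0 (mod 62).
Since gcd(39, 62) = 1, 39 is invertible modulo 62, thus s − t ≡ 0 (mod 62), i.e. s = t.
Therefore ψ is injective.
We now compute 39⁻¹ mod 62 explicitly. Euclid's algorithm: 62 = 1·39 + 23, 39 = 1·23 + 16, 23 = 1·16 + 7, 16 = 2·7 + 2, 7 = 3·2 + 1; back-substituting gives 1 = 35·39 − 22·62, so 39⁻¹ ≡ 35 (mod 62).
Since ψ is injective, we find ψ⁻¹(40): we need 39x ≡ 40 − 25 ≡ 15 (mod 62). Using 39⁻¹ = 35: x ≡ 35·15 = 525 = 8·62 + 29, so x = 29.
Check: ψ(29) = 39·29 + 25 = 1156 = 18·62 + 40 ≡ 40 (mod 62).

29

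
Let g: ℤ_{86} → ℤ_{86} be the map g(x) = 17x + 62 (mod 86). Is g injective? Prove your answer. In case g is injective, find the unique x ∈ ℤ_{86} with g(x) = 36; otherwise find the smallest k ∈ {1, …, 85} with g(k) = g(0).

44

Recall: injectivity means: for all s, t in the domain, g(s) = g(t) implies s = t.
Suppose g(s) = g(t) in ℤ_{86}. Then 17s + 62 ≡ 17t + 62 (mod 86), so 17(s − t) ≡ 0 (mod 86).
Since gcd(17, 86) = 1, 17 is invertible modulo 86, so s − t ≡ 0 (mod 86), i.e. s = t.
Thus g is injective.
We now compute 17⁻¹ mod 86 explicitly. Euclid's algorithm: 86 = 5·17 + 1; back-substituting gives 1 = 81·17 − 16·86, so 17⁻¹ ≡ 81 (mod 86).
Since g is injective, we find g⁻¹(36): we need 17x ≡ 36 − 62 ≡ 60 (mod 86). Using 17⁻¹ = 81: x ≡ 81·60 = 4860 = 56·86 + 44, so x = 44.
Check: g(44) = 17·44 + 62 = 810 = 9·86 + 36 ≡ 36 (mod 86).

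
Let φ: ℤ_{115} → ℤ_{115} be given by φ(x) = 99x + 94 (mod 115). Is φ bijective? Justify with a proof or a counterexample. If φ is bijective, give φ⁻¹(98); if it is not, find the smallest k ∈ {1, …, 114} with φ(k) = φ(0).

86

If φ(s) = φ(t), then 99s ≡ 99t (mod 115). Because gcd(99, 115) = 1, we may cancel 99 to get s ≡ t (mod 115).
We now compute 99⁻¹ mod 115 explicitly. Euclid's algorithm: 115 = 1·99 + 16, 99 = 6·16 + 3, 16 = 5·3 + 1; back-substituting gives 1 = 79·99 − 68·115, so 99⁻¹ ≡ 79 (mod 115).
Then y ↦ 79(y − 94) is a two-sided inverse to φ, so every y ∈ ℤ_{115} has a preimage.
Hence φ is bijective.
Since φ is bijective, we compute φ⁻¹(98): solve 99x + 94 ≡ 98 (mod 115), i.e. 99x ≡ 4 (mod 115).
Multiplying by 99⁻¹ = 79 gives x ≡ 79·4 = 316 = 2·115 + 86 ≡ 86 (mod 115).
Check: φ(86) = 99·86 + 94 = 8608 = 74·115 + 98 ≡ 98 (mod 115).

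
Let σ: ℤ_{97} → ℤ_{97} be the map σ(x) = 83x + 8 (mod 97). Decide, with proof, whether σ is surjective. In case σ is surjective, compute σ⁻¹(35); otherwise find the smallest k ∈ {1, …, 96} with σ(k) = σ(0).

Since gcd(83, 97) = 1, 83 is invertible modulo 97. Euclid's algorithm: 97 = 1·83 + 14, 83 = 5·14 + 13, 14 = 1·13 + 1; back-substituting gives 1 = 90·83 − 77·97, so 83⁻¹ ≡ 90 (mod 97).
Then y ↦ 90(y − 8) is a two-sided inverse to σ, so every y ∈ ℤ_{97} has a preimage.
Hence σ is surjective.
Since σ is surjective, we find σ⁻¹(35): we need 83x ≡ 35 − 8 ≡ 27 (mod 97). Using 83⁻¹ = 90: x ≡ 90·27 = 2430 = 25·97 + 5, so x = 5.
Check: σ(5) = 83·5 + 8 = 423 = 4·97 + 35 ≡ 35 (mod 97).

5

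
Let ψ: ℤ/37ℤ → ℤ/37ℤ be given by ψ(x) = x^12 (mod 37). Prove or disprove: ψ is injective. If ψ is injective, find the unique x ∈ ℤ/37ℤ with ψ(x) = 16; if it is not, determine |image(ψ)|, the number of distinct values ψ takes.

4

ψ(3): Repeated squaring mod 37: 3^1 ≡ 3, 3^2 ≡ 3² = 9, 3^4 ≡ 9² = 81 ≡ 7, 3^8 ≡ 7² = 49 ≡ 12. Since 12 = 8 + 4, 3^12 ≡ 12·7: 12·7 = 84 ≡ 10. So 3^12 ≡ 10 (mod 37).
ψ(4): Repeated squaring mod 37: 4^1 ≡ 4, 4^2 ≡ 4² = 16, 4^4 ≡ 16² = 256 ≡ 34, 4^8 ≡ 34² = 1156 ≡ 9. Since 12 = 8 + 4, 4^12 ≡ 9·34: 9·34 = 306 ≡ 10. So 4^12 ≡ 10 (mod 37).
So ψ(3) = ψ(4) = 10 while 3 ≠ 4, so ψ is not injective.
Since ψ is not injective, we determine |image(ψ)|. Computing x^12 mod 37 for each x (by repeated squaring, reducing mod 37 at every step), the values ψ(0), ψ(1), …, ψ(36) are: 0, 1, 26, 10, 10, 10, 1, 10, 1, 26, 1, 1, 26, 10, 1, 26, 26, 26, 10, 10, 26, 26, 26, 1, 10, 26, 1, 1, 26, 1, 10, 1, 10, 10, 10, 26, 1.
The distinct values are {0, 1, 10, 26}; there are 4 of them.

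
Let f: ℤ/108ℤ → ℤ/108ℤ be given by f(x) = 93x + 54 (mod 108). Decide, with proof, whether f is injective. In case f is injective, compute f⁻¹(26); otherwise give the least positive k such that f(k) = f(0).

36

We have gcd(93, 108) = 3 > 1. Taking s = 0 and t = 36: f(0) = 54 and f(36) = 93·36 + 54 = 3402 ≡ 54 (mod 108).
So f(0) = f(36) while 0 ≠ 36, thus f is not injective.
Since f is not injective, we find the least positive k with f(k) = f(0): this means 93k ≡ 0 (mod 108), i.e. 108 ∣ 93k. Since gcd(93, 108) = 3, dividing through by 3 this holds exactly when 36 ∣ 31k, and as gcd(31, 36) = 1, exactly when 36 ∣ k.
The smallest positive such k is 36.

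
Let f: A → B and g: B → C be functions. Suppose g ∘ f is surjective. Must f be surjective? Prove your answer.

not surjective

No. Take A = {1, 2}, B = {1, 2, 3, 4, 5}, C = {1}, f(a) = 1 for every a ∈ A, and g(b) = 1 for every b ∈ B.
Then g ∘ f is surjective onto {1}, but 5 ∈ B has no preimage under f, so f is not surjective.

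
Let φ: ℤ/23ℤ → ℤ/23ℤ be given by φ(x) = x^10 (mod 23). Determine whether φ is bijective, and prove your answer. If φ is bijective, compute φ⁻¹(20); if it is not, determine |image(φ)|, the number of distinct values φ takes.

12

φ(11): Repeated squaring mod 23: 11^1 ≡ 11, 11^2 ≡ 11² = 121 ≡ 6, 11^4 ≡ 6² = 36 ≡ 13, 11^8 ≡ 13² = 169 ≡ 8. Since 10 = 8 + 2, 11^10 ≡ 8·6: 8·6 = 48 ≡ 2. So 11^10 ≡ 2 (mod 23).
φ(12): Repeated squaring mod 23: 12^1 ≡ 12, 12^2 ≡ 12² = 144 ≡ 6, 12^4 ≡ 6² = 36 ≡ 13, 12^8 ≡ 13² = 169 ≡ 8. Since 10 = 8 + 2, 12^10 ≡ 8·6: 8·6 = 48 ≡ 2. So 12^10 ≡ 2 (mod 23).
So φ(11) = φ(12) = 2 while 11 ≠ 12, hence φ is not injective, hence not bijective.
Since φ is not bijective, we determine |image(φ)|. Computing x^10 mod 23 for each x (by repeated squaring, reducing mod 23 at every step), the values φ(0), φ(1), …, φ(22) are: 0, 1, 12, 8, 6, 9, 4, 13, 3, 18, 16, 2, 2, 16, 18, 3, 13, 4, 9, 6, 8, 12, 1.
The distinct values are {0, 1, 2, 3, 4, 6, 8, 9, 12, 13, 16, 18}; there are 12 of them.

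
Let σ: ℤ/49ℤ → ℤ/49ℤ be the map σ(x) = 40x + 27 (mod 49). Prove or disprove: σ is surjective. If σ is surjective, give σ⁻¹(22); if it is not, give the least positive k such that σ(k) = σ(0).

Since gcd(40, 49) = 1, 40 is invertible modulo 49. Euclid's algorithm: 49 = 1·40 + 9, 40 = 4·9 + 4, 9 = 2·4 + 1; back-substituting gives 1 = 38·40 − 31·49, so 40⁻¹ ≡ 38 (mod 49).
For any y ∈ ℤ/49ℤ, x = 38(y − 27) mod 49 satisfies σ(x) = 40·38(y − 27) + 27 ≡ y (since 40·38 ≡ 1 mod 49). So every y has a preimage.
Thus σ is surjective.
Since σ is surjective, we find σ⁻¹(22): we need 40x ≡ 22 − 27 ≡ 44 (mod 49). Using 40⁻¹ = 38: x ≡ 38·44 = 1672 = 34·49 + 6, so x = 6.
Check: σ(6) = 40·6 + 27 = 267 = 5·49 + 22 ≡ 22 (mod 49).

6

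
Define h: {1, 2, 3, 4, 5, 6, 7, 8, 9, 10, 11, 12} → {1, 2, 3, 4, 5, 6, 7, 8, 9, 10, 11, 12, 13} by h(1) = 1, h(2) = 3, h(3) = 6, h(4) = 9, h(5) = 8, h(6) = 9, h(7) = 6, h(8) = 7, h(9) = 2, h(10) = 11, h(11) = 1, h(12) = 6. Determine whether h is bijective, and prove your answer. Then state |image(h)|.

8

h(4) = 9 = h(6) with 4 ≠ 6, so h is not injective, hence not bijective.
The image of h is {1, 2, 3, 6, 7, 8, 9, 11}, which has 8 elements.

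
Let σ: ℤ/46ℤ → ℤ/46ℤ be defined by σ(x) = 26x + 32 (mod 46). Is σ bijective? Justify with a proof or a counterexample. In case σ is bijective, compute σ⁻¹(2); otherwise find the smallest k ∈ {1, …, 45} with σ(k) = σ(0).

23

We have gcd(26, 46) = 2 > 1. Taking a = 0 and b = 23: σ(0) = 32 and σ(23) = 26·23 + 32 = 630 ≡ 32 (mod 46).
So σ(0) = σ(23) while 0 ≠ 23, therefore σ is not injective, hence not bijective.
Since σ is not bijective, we find the least positive k with σ(k) = σ(0): this means 26k ≡ 0 (mod 46), i.e. 46 ∣ 26k. Since gcd(26, 46) = 2, dividing through by 2 this holds exactly when 23 ∣ 13k, and as gcd(13, 23) = 1, exactly when 23 ∣ k.
The smallest positive such k is 23.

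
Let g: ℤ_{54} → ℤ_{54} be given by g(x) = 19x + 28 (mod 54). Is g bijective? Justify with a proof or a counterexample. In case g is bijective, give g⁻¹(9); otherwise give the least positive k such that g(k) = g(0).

53

Recall: g is injective if g(s) = g(t) implies s = t.
Suppose g(s) = g(t) in ℤ_{54}. Then 19s + 28 ≡ 19t + 28 (mod 54), so 19(s − t) ≡ 0 (mod 54).
Since gcd(19, 54) = 1, 19 is invertible modulo 54, so s − t ≡ 0 (mod 54), i.e. s = t.
We now compute 19⁻¹ mod 54 explicitly. Euclid's algorithm: 54 = 2·19 + 16, 19 = 1·16 + 3, 16 = 5·3 + 1; back-substituting gives 1 = 37·19 − 13·54, so 19⁻¹ ≡ 37 (mod 54).
Then y ↦ 37(y − 28) is a two-sided inverse to g, so every y ∈ ℤ_{54} has a preimage.
Thus g is bijective.
Since g is bijective, we find g⁻¹(9): we need 19x ≡ 9 − 28 ≡ 35 (mod 54). Using 19⁻¹ = 37: x ≡ 37·35 = 1295 = 23·54 + 53, so x = 53.
Check: g(53) = 19·53 + 28 = 1035 = 19·54 + 9 ≡ 9 (mod 54).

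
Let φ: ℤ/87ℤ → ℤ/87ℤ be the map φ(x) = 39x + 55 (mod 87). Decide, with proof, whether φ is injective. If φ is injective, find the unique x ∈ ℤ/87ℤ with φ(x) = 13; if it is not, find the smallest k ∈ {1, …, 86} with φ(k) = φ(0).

29

Recall that injectivity means: for all x_1, x_2 in the domain, φ(x_1) = φ(x_2) implies x_1 = x_2.
We have gcd(39, 87) = 3 > 1. Taking x_1 = 0 and x_2 = 29: φ(0) = 55 and φ(29) = 39·29 + 55 = 1186 ≡ 55 (mod 87).
So φ(0) = φ(29) while 0 ≠ 29, therefore φ is not injective.
Since φ is not injective, we find the least positive k with φ(k) = φ(0): this means 39k ≡ 0 (mod 87), i.e. 87 ∣ 39k. Since gcd(39, 87) = 3, dividing through by 3 this holds exactly when 29 ∣ 13k, and as gcd(13, 29) = 1, exactly when 29 ∣ k.
The smallest positive such k is 29.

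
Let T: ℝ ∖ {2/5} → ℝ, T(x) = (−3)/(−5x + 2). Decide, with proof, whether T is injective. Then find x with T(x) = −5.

7/25

Suppose T(s) = T(t). Cross-multiplying: (−3)(−5t + 2) = (−3)(−5s + 2).
Expanding both sides and cancelling the symmetric terms leaves −15·(s − t) = 0. Since −15 ≠ 0, s = t. Thus T is injective.
Solving T(x) = −5: cross-multiplying gives −3 = −5(−5x + 2), which rearranges to −25x = −7, so x = 7/25.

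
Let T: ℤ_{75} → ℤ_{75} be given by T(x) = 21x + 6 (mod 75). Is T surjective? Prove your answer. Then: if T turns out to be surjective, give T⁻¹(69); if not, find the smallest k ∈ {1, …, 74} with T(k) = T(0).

25

Since gcd(21, 75) = 3, we have 21x ≡ 0 (mod 3) for all x, so T(x) ≡ 0 (mod 3).
But 1 ≢ 0 (mod 3), so 1 ∈ ℤ_{75} has no preimage. Hence T is not surjective.
Since T is not surjective, we find the least positive k with T(k) = T(0): this means 21k ≡ 0 (mod 75), i.e. 75 ∣ 21k. Since gcd(21, 75) = 3, dividing through by 3 this holds exactly when 25 ∣ 7k, and as gcd(7, 25) = 1, exactly when 25 ∣ k.
The smallest positive such k is 25.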